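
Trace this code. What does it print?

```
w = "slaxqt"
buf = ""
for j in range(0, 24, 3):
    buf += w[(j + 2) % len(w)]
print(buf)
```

j=0: add w[2]='a' → 'a'
j=3: add w[5]='t' → 'at'
j=6: add w[2]='a' → 'ata'
j=9: add w[5]='t' → 'atat'
j=12: add w[2]='a' → 'atata'
j=15: add w[5]='t' → 'atatat'
j=18: add w[2]='a' → 'atatata'
j=21: add w[5]='t' → 'atatatat'

atatatat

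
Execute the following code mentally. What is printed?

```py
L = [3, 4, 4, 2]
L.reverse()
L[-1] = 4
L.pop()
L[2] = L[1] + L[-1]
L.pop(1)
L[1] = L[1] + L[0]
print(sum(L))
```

reverse → [2, 4, 4, 3]
L[-1] = 4 → [2, 4, 4, 4]
pop() removes 4 → [2, 4, 4]
L[2] = L[1]+L[-1] = 4+4 = 8 → [2, 4, 8]
pop(1) removes 4 → [2, 8]
L[1] = L[1]+L[0] = 8+2 = 10 → [2, 10]
sum = 12

12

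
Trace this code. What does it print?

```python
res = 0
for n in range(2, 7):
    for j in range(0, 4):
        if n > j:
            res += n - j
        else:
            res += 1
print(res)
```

n=2,j=0: 2>0, res = 0+2 = 2
n=2,j=1: 2>1, res = 2+1 = 3
n=2,j=2: not 2>2, res = 3+1 = 4
n=2,j=3: not 2>3, res = 4+1 = 5
n=3,j=0: 3>0, res = 5+3 = 8
n=3,j=1: 3>1, res = 8+2 = 10
n=3,j=2: 3>2, res = 10+1 = 11
n=3,j=3: not 3>3, res = 11+1 = 12
n=4,j=0: 4>0, res = 12+4 = 16
n=4,j=1: 4>1, res = 16+3 = 19
n=4,j=2: 4>2, res = 19+2 = 21
n=4,j=3: 4>3, res = 21+1 = 22
n=5,j=0: 5>0, res = 22+5 = 27
n=5,j=1: 5>1, res = 27+4 = 31
n=5,j=2: 5>2, res = 31+3 = 34
n=5,j=3: 5>3, res = 34+2 = 36
n=6,j=0: 6>0, res = 36+6 = 42
n=6,j=1: 6>1, res = 42+5 = 47
n=6,j=2: 6>2, res = 47+4 = 51
n=6,j=3: 6>3, res = 51+3 = 54

54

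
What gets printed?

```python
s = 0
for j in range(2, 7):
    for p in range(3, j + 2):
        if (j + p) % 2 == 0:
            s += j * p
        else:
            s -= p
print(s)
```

85

j=2,p=3: odd sum, s = 0-3 = -3
j=3,p=3: even sum, s = (-3)+9 = 6
j=3,p=4: odd sum, s = 6-4 = 2
j=4,p=3: odd sum, s = 2-3 = -1
j=4,p=4: even sum, s = (-1)+16 = 15
j=4,p=5: odd sum, s = 15-5 = 10
j=5,p=3: even sum, s = 10+15 = 25
j=5,p=4: odd sum, s = 25-4 = 21
j=5,p=5: even sum, s = 21+25 = 46
j=5,p=6: odd sum, s = 46-6 = 40
j=6,p=3: odd sum, s = 40-3 = 37
j=6,p=4: even sum, s = 37+24 = 61
j=6,p=5: odd sum, s = 61-5 = 56
j=6,p=6: even sum, s = 56+36 = 92
j=6,p=7: odd sum, s = 92-7 = 85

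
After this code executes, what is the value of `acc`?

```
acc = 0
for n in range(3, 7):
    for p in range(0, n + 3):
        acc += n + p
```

240

n=3,p=0: acc = 0+3 = 3
n=3,p=1: acc = 3+4 = 7
n=3,p=2: acc = 7+5 = 12
n=3,p=3: acc = 12+6 = 18
n=3,p=4: acc = 18+7 = 25
n=3,p=5: acc = 25+8 = 33
n=4,p=0: acc = 33+4 = 37
n=4,p=1: acc = 37+5 = 42
n=4,p=2: acc = 42+6 = 48
n=4,p=3: acc = 48+7 = 55
n=4,p=4: acc = 55+8 = 63
n=4,p=5: acc = 63+9 = 72
n=4,p=6: acc = 72+10 = 82
n=5,p=0: acc = 82+5 = 87
n=5,p=1: acc = 87+6 = 93
n=5,p=2: acc = 93+7 = 100
n=5,p=3: acc = 100+8 = 108
n=5,p=4: acc = 108+9 = 117
n=5,p=5: acc = 117+10 = 127
n=5,p=6: acc = 127+11 = 138
n=5,p=7: acc = 138+12 = 150
n=6,p=0: acc = 150+6 = 156
n=6,p=1: acc = 156+7 = 163
n=6,p=2: acc = 163+8 = 171
n=6,p=3: acc = 171+9 = 180
n=6,p=4: acc = 180+10 = 190
n=6,p=5: acc = 190+11 = 201
n=6,p=6: acc = 201+12 = 213
n=6,p=7: acc = 213+13 = 226
n=6,p=8: acc = 226+14 = 240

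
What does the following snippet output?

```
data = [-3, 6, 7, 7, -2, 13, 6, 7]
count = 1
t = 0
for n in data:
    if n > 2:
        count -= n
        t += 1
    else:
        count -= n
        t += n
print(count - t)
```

n=-3: not >2, count = 1-(-3) = 4; t=-3
n=6: >2, count = 4-6 = -2; t=-2
n=7: >2, count = (-2)-7 = -9; t=-1
n=7: >2, count = (-9)-7 = -16; t=0
n=-2: not >2, count = (-16)-(-2) = -14; t=-2
n=13: >2, count = (-14)-13 = -27; t=-1
n=6: >2, count = (-27)-6 = -33; t=0
n=7: >2, count = (-33)-7 = -40; t=1
count-t = (-40)-1 = -41

-41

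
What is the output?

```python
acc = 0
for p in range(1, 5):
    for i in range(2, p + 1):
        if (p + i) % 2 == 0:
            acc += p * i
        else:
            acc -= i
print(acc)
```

32

p=2,i=2: even sum, acc = 0+4 = 4
p=3,i=2: odd sum, acc = 4-2 = 2
p=3,i=3: even sum, acc = 2+9 = 11
p=4,i=2: even sum, acc = 11+8 = 19
p=4,i=3: odd sum, acc = 19-3 = 16
p=4,i=4: even sum, acc = 16+16 = 32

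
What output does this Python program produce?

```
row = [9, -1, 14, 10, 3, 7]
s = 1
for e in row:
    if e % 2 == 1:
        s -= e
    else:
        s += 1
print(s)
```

-15

e=9: odd, s = 1-9 = -8
e=-1: odd, s = (-8)-(-1) = -7
e=14: not odd, s = (-7)+1 = -6
e=10: not odd, s = (-6)+1 = -5
e=3: odd, s = (-5)-3 = -8
e=7: odd, s = (-8)-7 = -15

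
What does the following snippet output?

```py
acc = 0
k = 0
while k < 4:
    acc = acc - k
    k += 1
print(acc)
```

k=0: acc = 0-0 = 0
k=1: acc = 0-1 = -1
k=2: acc = (-1)-2 = -3
k=3: acc = (-3)-3 = -6

-6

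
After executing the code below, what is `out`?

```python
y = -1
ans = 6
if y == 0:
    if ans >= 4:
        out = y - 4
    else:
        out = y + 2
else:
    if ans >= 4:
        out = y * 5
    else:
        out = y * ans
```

-5

y=-1, ans=6
y == 0 is False; ans >= 4 is True
→ out = y * 5 = -5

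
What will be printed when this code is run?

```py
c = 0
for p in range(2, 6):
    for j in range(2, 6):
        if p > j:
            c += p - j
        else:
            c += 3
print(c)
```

40

p=2,j=2: not 2>2, c = 0+3 = 3
p=2,j=3: not 2>3, c = 3+3 = 6
p=2,j=4: not 2>4, c = 6+3 = 9
p=2,j=5: not 2>5, c = 9+3 = 12
p=3,j=2: 3>2, c = 12+1 = 13
p=3,j=3: not 3>3, c = 13+3 = 16
p=3,j=4: not 3>4, c = 16+3 = 19
p=3,j=5: not 3>5, c = 19+3 = 22
p=4,j=2: 4>2, c = 22+2 = 24
p=4,j=3: 4>3, c = 24+1 = 25
p=4,j=4: not 4>4, c = 25+3 = 28
p=4,j=5: not 4>5, c = 28+3 = 31
p=5,j=2: 5>2, c = 31+3 = 34
p=5,j=3: 5>3, c = 34+2 = 36
p=5,j=4: 5>4, c = 36+1 = 37
p=5,j=5: not 5>5, c = 37+3 = 40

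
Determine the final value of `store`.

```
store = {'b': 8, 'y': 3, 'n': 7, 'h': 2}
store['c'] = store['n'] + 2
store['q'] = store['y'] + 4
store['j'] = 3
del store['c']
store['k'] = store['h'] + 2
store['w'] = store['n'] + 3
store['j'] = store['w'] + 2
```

{'b': 8, 'y': 3, 'n': 7, 'h': 2, 'q': 7, 'j': 12, 'k': 4, 'w': 10}

store['c'] = store['n']+2 = 9 → {'b': 8, 'y': 3, 'n': 7, 'h': 2, 'c': 9}
store['q'] = store['y']+4 = 7 → {'b': 8, 'y': 3, 'n': 7, 'h': 2, 'c': 9, 'q': 7}
store['j'] = 3 → {'b': 8, 'y': 3, 'n': 7, 'h': 2, 'c': 9, 'q': 7, 'j': 3}
del 'c' → {'b': 8, 'y': 3, 'n': 7, 'h': 2, 'q': 7, 'j': 3}
store['k'] = store['h']+2 = 4 → {'b': 8, 'y': 3, 'n': 7, 'h': 2, 'q': 7, 'j': 3, 'k': 4}
store['w'] = store['n']+3 = 10 → {'b': 8, 'y': 3, 'n': 7, 'h': 2, 'q': 7, 'j': 3, 'k': 4, 'w': 10}
store['j'] = store['w']+2 = 12 → {'b': 8, 'y': 3, 'n': 7, 'h': 2, 'q': 7, 'j': 12, 'k': 4, 'w': 10}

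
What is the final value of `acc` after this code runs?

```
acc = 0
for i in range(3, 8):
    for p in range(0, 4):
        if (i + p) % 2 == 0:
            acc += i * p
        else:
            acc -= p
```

i=3,p=0: odd sum, acc = 0-0 = 0
i=3,p=1: even sum, acc = 0+3 = 3
i=3,p=2: odd sum, acc = 3-2 = 1
i=3,p=3: even sum, acc = 1+9 = 10
i=4,p=0: even sum, acc = 10+0 = 10
i=4,p=1: odd sum, acc = 10-1 = 9
i=4,p=2: even sum, acc = 9+8 = 17
i=4,p=3: odd sum, acc = 17-3 = 14
i=5,p=0: odd sum, acc = 14-0 = 14
i=5,p=1: even sum, acc = 14+5 = 19
i=5,p=2: odd sum, acc = 19-2 = 17
i=5,p=3: even sum, acc = 17+15 = 32
i=6,p=0: even sum, acc = 32+0 = 32
i=6,p=1: odd sum, acc = 32-1 = 31
i=6,p=2: even sum, acc = 31+12 = 43
i=6,p=3: odd sum, acc = 43-3 = 40
i=7,p=0: odd sum, acc = 40-0 = 40
i=7,p=1: even sum, acc = 40+7 = 47
i=7,p=2: odd sum, acc = 47-2 = 45
i=7,p=3: even sum, acc = 45+21 = 66

66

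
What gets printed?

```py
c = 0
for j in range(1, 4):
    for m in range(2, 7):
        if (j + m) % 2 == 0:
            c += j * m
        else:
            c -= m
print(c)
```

j=1,m=2: odd sum, c = 0-2 = -2
j=1,m=3: even sum, c = (-2)+3 = 1
j=1,m=4: odd sum, c = 1-4 = -3
j=1,m=5: even sum, c = (-3)+5 = 2
j=1,m=6: odd sum, c = 2-6 = -4
j=2,m=2: even sum, c = (-4)+4 = 0
j=2,m=3: odd sum, c = 0-3 = -3
j=2,m=4: even sum, c = (-3)+8 = 5
j=2,m=5: odd sum, c = 5-5 = 0
j=2,m=6: even sum, c = 0+12 = 12
j=3,m=2: odd sum, c = 12-2 = 10
j=3,m=3: even sum, c = 10+9 = 19
j=3,m=4: odd sum, c = 19-4 = 15
j=3,m=5: even sum, c = 15+15 = 30
j=3,m=6: odd sum, c = 30-6 = 24

24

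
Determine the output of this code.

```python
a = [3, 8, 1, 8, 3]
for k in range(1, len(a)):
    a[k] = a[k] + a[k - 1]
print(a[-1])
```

k=1: a[1] = 8+3 = 11 → [3, 11, 1, 8, 3]
k=2: a[2] = 1+11 = 12 → [3, 11, 12, 8, 3]
k=3: a[3] = 8+12 = 20 → [3, 11, 12, 20, 3]
k=4: a[4] = 3+20 = 23 → [3, 11, 12, 20, 23]

23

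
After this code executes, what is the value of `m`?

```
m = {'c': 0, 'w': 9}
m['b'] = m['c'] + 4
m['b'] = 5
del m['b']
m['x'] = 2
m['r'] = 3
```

{'c': 0, 'w': 9, 'x': 2, 'r': 3}

m['b'] = m['c']+4 = 4 → {'c': 0, 'w': 9, 'b': 4}
m['b'] = 5 → {'c': 0, 'w': 9, 'b': 5}
del 'b' → {'c': 0, 'w': 9}
m['x'] = 2 → {'c': 0, 'w': 9, 'x': 2}
m['r'] = 3 → {'c': 0, 'w': 9, 'x': 2, 'r': 3}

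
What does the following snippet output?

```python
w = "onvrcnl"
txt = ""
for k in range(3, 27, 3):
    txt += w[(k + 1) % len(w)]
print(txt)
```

k=3: add w[4]='c' → 'c'
k=6: add w[0]='o' → 'co'
k=9: add w[3]='r' → 'cor'
k=12: add w[6]='l' → 'corl'
k=15: add w[2]='v' → 'corlv'
k=18: add w[5]='n' → 'corlvn'
k=21: add w[1]='n' → 'corlvnn'
k=24: add w[4]='c' → 'corlvnnc'

corlvnnc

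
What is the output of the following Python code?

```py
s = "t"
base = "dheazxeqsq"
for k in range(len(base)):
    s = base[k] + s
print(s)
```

qsqexzaehdt

k=0: prepend 'd' → 'dt'
k=1: prepend 'h' → 'hdt'
k=2: prepend 'e' → 'ehdt'
k=3: prepend 'a' → 'aehdt'
k=4: prepend 'z' → 'zaehdt'
k=5: prepend 'x' → 'xzaehdt'
k=6: prepend 'e' → 'exzaehdt'
k=7: prepend 'q' → 'qexzaehdt'
k=8: prepend 's' → 'sqexzaehdt'
k=9: prepend 'q' → 'qsqexzaehdt'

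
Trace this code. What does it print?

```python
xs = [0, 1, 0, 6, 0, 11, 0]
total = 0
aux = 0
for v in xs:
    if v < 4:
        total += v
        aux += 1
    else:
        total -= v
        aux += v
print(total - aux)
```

-38

v=0: <4, total = 0+0 = 0; aux=1
v=1: <4, total = 0+1 = 1; aux=2
v=0: <4, total = 1+0 = 1; aux=3
v=6: not <4, total = 1-6 = -5; aux=9
v=0: <4, total = (-5)+0 = -5; aux=10
v=11: not <4, total = (-5)-11 = -16; aux=21
v=0: <4, total = (-16)+0 = -16; aux=22
total-aux = (-16)-22 = -38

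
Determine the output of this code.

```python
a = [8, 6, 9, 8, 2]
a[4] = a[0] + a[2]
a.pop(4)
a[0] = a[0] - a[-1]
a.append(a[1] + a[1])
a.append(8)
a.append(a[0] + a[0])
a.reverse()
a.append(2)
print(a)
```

[0, 8, 12, 8, 9, 6, 0, 2]

a[4] = a[0]+a[2] = 8+9 = 17 → [8, 6, 9, 8, 17]
pop(4) removes 17 → [8, 6, 9, 8]
a[0] = a[0]-a[-1] = 8-8 = 0 → [0, 6, 9, 8]
append a[1]+a[1] = 6+6 = 12 → [0, 6, 9, 8, 12]
append 8 → [0, 6, 9, 8, 12, 8]
append a[0]+a[0] = 0+0 = 0 → [0, 6, 9, 8, 12, 8, 0]
reverse → [0, 8, 12, 8, 9, 6, 0]
append 2 → [0, 8, 12, 8, 9, 6, 0, 2]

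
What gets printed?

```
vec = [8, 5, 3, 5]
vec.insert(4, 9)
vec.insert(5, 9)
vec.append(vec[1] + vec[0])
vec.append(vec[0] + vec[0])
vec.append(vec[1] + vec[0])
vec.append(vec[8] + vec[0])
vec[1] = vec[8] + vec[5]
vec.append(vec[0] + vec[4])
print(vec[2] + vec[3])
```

8

insert 9 at 4 → [8, 5, 3, 5, 9]
insert 9 at 5 → [8, 5, 3, 5, 9, 9]
append vec[1]+vec[0] = 5+8 = 13 → [8, 5, 3, 5, 9, 9, 13]
append vec[0]+vec[0] = 8+8 = 16 → [8, 5, 3, 5, 9, 9, 13, 16]
append vec[1]+vec[0] = 5+8 = 13 → [8, 5, 3, 5, 9, 9, 13, 16, 13]
append vec[8]+vec[0] = 13+8 = 21 → [8, 5, 3, 5, 9, 9, 13, 16, 13, 21]
vec[1] = vec[8]+vec[5] = 13+9 = 22 → [8, 22, 3, 5, 9, 9, 13, 16, 13, 21]
append vec[0]+vec[4] = 8+9 = 17 → [8, 22, 3, 5, 9, 9, 13, 16, 13, 21, 17]
vec[2]+vec[3] = 3+5 = 8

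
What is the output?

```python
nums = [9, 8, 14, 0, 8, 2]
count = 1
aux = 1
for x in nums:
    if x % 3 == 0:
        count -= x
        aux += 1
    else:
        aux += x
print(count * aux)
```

x=9: %3==0, count = 1-9 = -8; aux=2
x=8: not %3==0; aux=10
x=14: not %3==0; aux=24
x=0: %3==0, count = (-8)-0 = -8; aux=25
x=8: not %3==0; aux=33
x=2: not %3==0; aux=35
count*aux = (-8)*35 = -280

-280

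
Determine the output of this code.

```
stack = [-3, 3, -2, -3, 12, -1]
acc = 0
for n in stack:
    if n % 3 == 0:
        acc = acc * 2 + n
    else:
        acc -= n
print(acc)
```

n=-3: %3==0, acc = 0*2+(-3) = -3
n=3: %3==0, acc = (-3)*2+3 = -3
n=-2: not %3==0, acc = (-3)-(-2) = -1
n=-3: %3==0, acc = (-1)*2+(-3) = -5
n=12: %3==0, acc = (-5)*2+12 = 2
n=-1: not %3==0, acc = 2-(-1) = 3

3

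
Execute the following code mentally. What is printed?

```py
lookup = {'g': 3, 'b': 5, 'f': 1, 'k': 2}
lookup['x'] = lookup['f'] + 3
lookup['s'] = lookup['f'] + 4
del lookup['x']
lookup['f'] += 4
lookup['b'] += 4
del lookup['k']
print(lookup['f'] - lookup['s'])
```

0

lookup['x'] = lookup['f']+3 = 4 → {'g': 3, 'b': 5, 'f': 1, 'k': 2, 'x': 4}
lookup['s'] = lookup['f']+4 = 5 → {'g': 3, 'b': 5, 'f': 1, 'k': 2, 'x': 4, 's': 5}
del 'x' → {'g': 3, 'b': 5, 'f': 1, 'k': 2, 's': 5}
lookup['f'] = 1+4 = 5 → {'g': 3, 'b': 5, 'f': 5, 'k': 2, 's': 5}
lookup['b'] = 5+4 = 9 → {'g': 3, 'b': 9, 'f': 5, 'k': 2, 's': 5}
del 'k' → {'g': 3, 'b': 9, 'f': 5, 's': 5}
lookup['f']-lookup['s'] = 5-5 = 0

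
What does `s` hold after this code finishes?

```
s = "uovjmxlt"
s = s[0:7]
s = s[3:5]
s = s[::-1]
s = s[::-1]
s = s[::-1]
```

'mj'

slice [0:7] → 'uovjmxl'
slice [3:5] → 'jm'
reverse → 'mj'
reverse → 'jm'
reverse → 'mj'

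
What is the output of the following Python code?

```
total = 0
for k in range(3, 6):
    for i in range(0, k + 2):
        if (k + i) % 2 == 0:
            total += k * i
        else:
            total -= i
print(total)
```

54

k=3,i=0: odd sum, total = 0-0 = 0
k=3,i=1: even sum, total = 0+3 = 3
k=3,i=2: odd sum, total = 3-2 = 1
k=3,i=3: even sum, total = 1+9 = 10
k=3,i=4: odd sum, total = 10-4 = 6
k=4,i=0: even sum, total = 6+0 = 6
k=4,i=1: odd sum, total = 6-1 = 5
k=4,i=2: even sum, total = 5+8 = 13
k=4,i=3: odd sum, total = 13-3 = 10
k=4,i=4: even sum, total = 10+16 = 26
k=4,i=5: odd sum, total = 26-5 = 21
k=5,i=0: odd sum, total = 21-0 = 21
k=5,i=1: even sum, total = 21+5 = 26
k=5,i=2: odd sum, total = 26-2 = 24
k=5,i=3: even sum, total = 24+15 = 39
k=5,i=4: odd sum, total = 39-4 = 35
k=5,i=5: even sum, total = 35+25 = 60
k=5,i=6: odd sum, total = 60-6 = 54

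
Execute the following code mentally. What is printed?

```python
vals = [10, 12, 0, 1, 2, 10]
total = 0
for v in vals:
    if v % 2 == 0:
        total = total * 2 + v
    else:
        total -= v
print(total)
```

v=10: even, total = 0*2+10 = 10
v=12: even, total = 10*2+12 = 32
v=0: even, total = 32*2+0 = 64
v=1: not even, total = 64-1 = 63
v=2: even, total = 63*2+2 = 128
v=10: even, total = 128*2+10 = 266

266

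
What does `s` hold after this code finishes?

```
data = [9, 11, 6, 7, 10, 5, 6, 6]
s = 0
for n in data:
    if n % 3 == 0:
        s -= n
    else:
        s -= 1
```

-31

n=9: %3==0, s = 0-9 = -9
n=11: not %3==0, s = (-9)-1 = -10
n=6: %3==0, s = (-10)-6 = -16
n=7: not %3==0, s = (-16)-1 = -17
n=10: not %3==0, s = (-17)-1 = -18
n=5: not %3==0, s = (-18)-1 = -19
n=6: %3==0, s = (-19)-6 = -25
n=6: %3==0, s = (-25)-6 = -31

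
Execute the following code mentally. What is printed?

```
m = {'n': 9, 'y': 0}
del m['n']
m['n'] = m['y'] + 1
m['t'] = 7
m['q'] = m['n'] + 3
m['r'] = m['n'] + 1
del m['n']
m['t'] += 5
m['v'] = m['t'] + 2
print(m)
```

{'y': 0, 't': 12, 'q': 4, 'r': 2, 'v': 14}

del 'n' → {'y': 0}
m['n'] = m['y']+1 = 1 → {'y': 0, 'n': 1}
m['t'] = 7 → {'y': 0, 'n': 1, 't': 7}
m['q'] = m['n']+3 = 4 → {'y': 0, 'n': 1, 't': 7, 'q': 4}
m['r'] = m['n']+1 = 2 → {'y': 0, 'n': 1, 't': 7, 'q': 4, 'r': 2}
del 'n' → {'y': 0, 't': 7, 'q': 4, 'r': 2}
m['t'] = 7+5 = 12 → {'y': 0, 't': 12, 'q': 4, 'r': 2}
m['v'] = m['t']+2 = 14 → {'y': 0, 't': 12, 'q': 4, 'r': 2, 'v': 14}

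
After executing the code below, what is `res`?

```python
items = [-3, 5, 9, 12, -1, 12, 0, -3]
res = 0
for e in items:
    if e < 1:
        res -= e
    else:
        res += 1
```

e=-3: <1, res = 0-(-3) = 3
e=5: not <1, res = 3+1 = 4
e=9: not <1, res = 4+1 = 5
e=12: not <1, res = 5+1 = 6
e=-1: <1, res = 6-(-1) = 7
e=12: not <1, res = 7+1 = 8
e=0: <1, res = 8-0 = 8
e=-3: <1, res = 8-(-3) = 11

11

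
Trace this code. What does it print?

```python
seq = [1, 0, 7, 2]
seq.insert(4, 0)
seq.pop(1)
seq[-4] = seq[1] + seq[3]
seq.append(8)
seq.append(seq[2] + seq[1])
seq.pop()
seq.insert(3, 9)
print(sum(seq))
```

33

insert 0 at 4 → [1, 0, 7, 2, 0]
pop(1) removes 0 → [1, 7, 2, 0]
seq[-4] = seq[1]+seq[3] = 7+0 = 7 → [7, 7, 2, 0]
append 8 → [7, 7, 2, 0, 8]
append seq[2]+seq[1] = 2+7 = 9 → [7, 7, 2, 0, 8, 9]
pop() removes 9 → [7, 7, 2, 0, 8]
insert 9 at 3 → [7, 7, 2, 9, 0, 8]
sum = 33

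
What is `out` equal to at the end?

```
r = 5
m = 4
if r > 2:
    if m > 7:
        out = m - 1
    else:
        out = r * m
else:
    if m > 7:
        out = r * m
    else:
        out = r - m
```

20

r=5, m=4
r > 2 is True; m > 7 is False
→ out = r * m = 20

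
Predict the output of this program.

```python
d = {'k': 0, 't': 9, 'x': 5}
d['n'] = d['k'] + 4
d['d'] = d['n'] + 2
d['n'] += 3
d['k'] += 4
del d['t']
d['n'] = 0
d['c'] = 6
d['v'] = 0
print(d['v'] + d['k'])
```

d['n'] = d['k']+4 = 4 → {'k': 0, 't': 9, 'x': 5, 'n': 4}
d['d'] = d['n']+2 = 6 → {'k': 0, 't': 9, 'x': 5, 'n': 4, 'd': 6}
d['n'] = 4+3 = 7 → {'k': 0, 't': 9, 'x': 5, 'n': 7, 'd': 6}
d['k'] = 0+4 = 4 → {'k': 4, 't': 9, 'x': 5, 'n': 7, 'd': 6}
del 't' → {'k': 4, 'x': 5, 'n': 7, 'd': 6}
d['n'] = 0 → {'k': 4, 'x': 5, 'n': 0, 'd': 6}
d['c'] = 6 → {'k': 4, 'x': 5, 'n': 0, 'd': 6, 'c': 6}
d['v'] = 0 → {'k': 4, 'x': 5, 'n': 0, 'd': 6, 'c': 6, 'v': 0}
d['v']+d['k'] = 0+4 = 4

4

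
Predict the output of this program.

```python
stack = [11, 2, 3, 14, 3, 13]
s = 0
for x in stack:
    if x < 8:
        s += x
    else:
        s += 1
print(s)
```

11

x=11: not <8, s = 0+1 = 1
x=2: <8, s = 1+2 = 3
x=3: <8, s = 3+3 = 6
x=14: not <8, s = 6+1 = 7
x=3: <8, s = 7+3 = 10
x=13: not <8, s = 10+1 = 11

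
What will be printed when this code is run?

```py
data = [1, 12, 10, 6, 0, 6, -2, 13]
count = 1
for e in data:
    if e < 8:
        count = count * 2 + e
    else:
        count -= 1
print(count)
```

e=1: <8, count = 1*2+1 = 3
e=12: not <8, count = 3-1 = 2
e=10: not <8, count = 2-1 = 1
e=6: <8, count = 1*2+6 = 8
e=0: <8, count = 8*2+0 = 16
e=6: <8, count = 16*2+6 = 38
e=-2: <8, count = 38*2+(-2) = 74
e=13: not <8, count = 74-1 = 73

73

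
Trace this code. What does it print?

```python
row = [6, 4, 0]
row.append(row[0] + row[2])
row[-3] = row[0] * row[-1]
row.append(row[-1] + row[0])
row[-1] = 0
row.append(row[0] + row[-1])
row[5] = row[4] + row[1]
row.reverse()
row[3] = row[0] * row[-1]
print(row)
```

append row[0]+row[2] = 6+0 = 6 → [6, 4, 0, 6]
row[-3] = row[0]*row[-1] = 6*6 = 36 → [6, 36, 0, 6]
append row[-1]+row[0] = 6+6 = 12 → [6, 36, 0, 6, 12]
row[-1] = 0 → [6, 36, 0, 6, 0]
append row[0]+row[-1] = 6+0 = 6 → [6, 36, 0, 6, 0, 6]
row[5] = row[4]+row[1] = 0+36 = 36 → [6, 36, 0, 6, 0, 36]
reverse → [36, 0, 6, 0, 36, 6]
row[3] = row[0]*row[-1] = 36*6 = 216 → [36, 0, 6, 216, 36, 6]

[36, 0, 6, 216, 36, 6]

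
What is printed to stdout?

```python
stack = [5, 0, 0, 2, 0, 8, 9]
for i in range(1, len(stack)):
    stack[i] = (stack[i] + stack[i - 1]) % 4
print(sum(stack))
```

i=1: stack[1] = (0+5)%4 = 1 → [5, 1, 0, 2, 0, 8, 9]
i=2: stack[2] = (0+1)%4 = 1 → [5, 1, 1, 2, 0, 8, 9]
i=3: stack[3] = (2+1)%4 = 3 → [5, 1, 1, 3, 0, 8, 9]
i=4: stack[4] = (0+3)%4 = 3 → [5, 1, 1, 3, 3, 8, 9]
i=5: stack[5] = (8+3)%4 = 3 → [5, 1, 1, 3, 3, 3, 9]
i=6: stack[6] = (9+3)%4 = 0 → [5, 1, 1, 3, 3, 3, 0]
sum = 16

16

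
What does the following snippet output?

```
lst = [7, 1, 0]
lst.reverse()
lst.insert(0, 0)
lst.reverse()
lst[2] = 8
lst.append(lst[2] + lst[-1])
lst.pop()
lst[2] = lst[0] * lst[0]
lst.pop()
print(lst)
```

[7, 1, 49]

reverse → [0, 1, 7]
insert 0 at 0 → [0, 0, 1, 7]
reverse → [7, 1, 0, 0]
lst[2] = 8 → [7, 1, 8, 0]
append lst[2]+lst[-1] = 8+0 = 8 → [7, 1, 8, 0, 8]
pop() removes 8 → [7, 1, 8, 0]
lst[2] = lst[0]*lst[0] = 7*7 = 49 → [7, 1, 49, 0]
pop() removes 0 → [7, 1, 49]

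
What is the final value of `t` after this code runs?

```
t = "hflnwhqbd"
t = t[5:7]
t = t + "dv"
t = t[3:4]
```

slice [5:7] → 'hq'
+ 'dv' → 'hqdv'
slice [3:4] → 'v'

'v'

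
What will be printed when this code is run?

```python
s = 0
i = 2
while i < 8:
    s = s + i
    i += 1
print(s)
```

27

i=2: s = 0+2 = 2
i=3: s = 2+3 = 5
i=4: s = 5+4 = 9
i=5: s = 9+5 = 14
i=6: s = 14+6 = 20
i=7: s = 20+7 = 27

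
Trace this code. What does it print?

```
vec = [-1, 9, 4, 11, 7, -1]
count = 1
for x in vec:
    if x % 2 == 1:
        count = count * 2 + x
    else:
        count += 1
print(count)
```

153

x=-1: odd, count = 1*2+(-1) = 1
x=9: odd, count = 1*2+9 = 11
x=4: not odd, count = 11+1 = 12
x=11: odd, count = 12*2+11 = 35
x=7: odd, count = 35*2+7 = 77
x=-1: odd, count = 77*2+(-1) = 153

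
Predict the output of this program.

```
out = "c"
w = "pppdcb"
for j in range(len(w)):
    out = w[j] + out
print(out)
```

bcdpppc

j=0: prepend 'p' → 'pc'
j=1: prepend 'p' → 'ppc'
j=2: prepend 'p' → 'pppc'
j=3: prepend 'd' → 'dpppc'
j=4: prepend 'c' → 'cdpppc'
j=5: prepend 'b' → 'bcdpppc'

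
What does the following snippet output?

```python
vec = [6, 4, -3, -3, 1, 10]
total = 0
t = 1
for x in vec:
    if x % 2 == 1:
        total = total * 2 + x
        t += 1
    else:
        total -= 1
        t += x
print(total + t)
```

x=6: not odd, total = 0-1 = -1; t=7
x=4: not odd, total = (-1)-1 = -2; t=11
x=-3: odd, total = (-2)*2+(-3) = -7; t=12
x=-3: odd, total = (-7)*2+(-3) = -17; t=13
x=1: odd, total = (-17)*2+1 = -33; t=14
x=10: not odd, total = (-33)-1 = -34; t=24
total+t = (-34)+24 = -10

-10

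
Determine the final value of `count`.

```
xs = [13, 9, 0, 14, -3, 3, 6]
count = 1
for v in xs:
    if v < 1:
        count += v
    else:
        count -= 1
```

v=13: not <1, count = 1-1 = 0
v=9: not <1, count = 0-1 = -1
v=0: <1, count = (-1)+0 = -1
v=14: not <1, count = (-1)-1 = -2
v=-3: <1, count = (-2)+(-3) = -5
v=3: not <1, count = (-5)-1 = -6
v=6: not <1, count = (-6)-1 = -7

-7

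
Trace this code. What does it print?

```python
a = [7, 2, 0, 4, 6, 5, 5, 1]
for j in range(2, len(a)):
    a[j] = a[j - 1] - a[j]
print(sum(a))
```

j=2: a[2] = 2-0 = 2 → [7, 2, 2, 4, 6, 5, 5, 1]
j=3: a[3] = 2-4 = -2 → [7, 2, 2, -2, 6, 5, 5, 1]
j=4: a[4] = (-2)-6 = -8 → [7, 2, 2, -2, -8, 5, 5, 1]
j=5: a[5] = (-8)-5 = -13 → [7, 2, 2, -2, -8, -13, 5, 1]
j=6: a[6] = (-13)-5 = -18 → [7, 2, 2, -2, -8, -13, -18, 1]
j=7: a[7] = (-18)-1 = -19 → [7, 2, 2, -2, -8, -13, -18, -19]
sum = -49

-49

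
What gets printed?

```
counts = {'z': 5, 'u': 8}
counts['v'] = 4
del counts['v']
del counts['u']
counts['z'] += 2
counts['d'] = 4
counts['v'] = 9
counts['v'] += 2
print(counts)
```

counts['v'] = 4 → {'z': 5, 'u': 8, 'v': 4}
del 'v' → {'z': 5, 'u': 8}
del 'u' → {'z': 5}
counts['z'] = 5+2 = 7 → {'z': 7}
counts['d'] = 4 → {'z': 7, 'd': 4}
counts['v'] = 9 → {'z': 7, 'd': 4, 'v': 9}
counts['v'] = 9+2 = 11 → {'z': 7, 'd': 4, 'v': 11}

{'z': 7, 'd': 4, 'v': 11}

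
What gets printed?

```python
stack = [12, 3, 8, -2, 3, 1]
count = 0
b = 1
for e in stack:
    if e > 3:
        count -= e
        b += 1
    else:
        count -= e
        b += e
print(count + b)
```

-17

e=12: >3, count = 0-12 = -12; b=2
e=3: not >3, count = (-12)-3 = -15; b=5
e=8: >3, count = (-15)-8 = -23; b=6
e=-2: not >3, count = (-23)-(-2) = -21; b=4
e=3: not >3, count = (-21)-3 = -24; b=7
e=1: not >3, count = (-24)-1 = -25; b=8
count+b = (-25)+8 = -17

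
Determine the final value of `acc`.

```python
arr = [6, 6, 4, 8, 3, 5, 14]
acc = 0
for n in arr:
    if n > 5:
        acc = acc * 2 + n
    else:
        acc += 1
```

110

n=6: >5, acc = 0*2+6 = 6
n=6: >5, acc = 6*2+6 = 18
n=4: not >5, acc = 18+1 = 19
n=8: >5, acc = 19*2+8 = 46
n=3: not >5, acc = 46+1 = 47
n=5: not >5, acc = 47+1 = 48
n=14: >5, acc = 48*2+14 = 110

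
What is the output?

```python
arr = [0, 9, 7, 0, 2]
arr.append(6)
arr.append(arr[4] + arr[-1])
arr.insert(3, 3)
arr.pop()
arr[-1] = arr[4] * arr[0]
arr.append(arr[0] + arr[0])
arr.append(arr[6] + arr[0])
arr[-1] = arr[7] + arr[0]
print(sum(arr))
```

21

append 6 → [0, 9, 7, 0, 2, 6]
append arr[4]+arr[-1] = 2+6 = 8 → [0, 9, 7, 0, 2, 6, 8]
insert 3 at 3 → [0, 9, 7, 3, 0, 2, 6, 8]
pop() removes 8 → [0, 9, 7, 3, 0, 2, 6]
arr[-1] = arr[4]*arr[0] = 0*0 = 0 → [0, 9, 7, 3, 0, 2, 0]
append arr[0]+arr[0] = 0+0 = 0 → [0, 9, 7, 3, 0, 2, 0, 0]
append arr[6]+arr[0] = 0+0 = 0 → [0, 9, 7, 3, 0, 2, 0, 0, 0]
arr[-1] = arr[7]+arr[0] = 0+0 = 0 → [0, 9, 7, 3, 0, 2, 0, 0, 0]
sum = 21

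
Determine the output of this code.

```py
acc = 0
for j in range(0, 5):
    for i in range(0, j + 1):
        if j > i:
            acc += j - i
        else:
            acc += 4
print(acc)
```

40

j=0,i=0: not 0>0, acc = 0+4 = 4
j=1,i=0: 1>0, acc = 4+1 = 5
j=1,i=1: not 1>1, acc = 5+4 = 9
j=2,i=0: 2>0, acc = 9+2 = 11
j=2,i=1: 2>1, acc = 11+1 = 12
j=2,i=2: not 2>2, acc = 12+4 = 16
j=3,i=0: 3>0, acc = 16+3 = 19
j=3,i=1: 3>1, acc = 19+2 = 21
j=3,i=2: 3>2, acc = 21+1 = 22
j=3,i=3: not 3>3, acc = 22+4 = 26
j=4,i=0: 4>0, acc = 26+4 = 30
j=4,i=1: 4>1, acc = 30+3 = 33
j=4,i=2: 4>2, acc = 33+2 = 35
j=4,i=3: 4>3, acc = 35+1 = 36
j=4,i=4: not 4>4, acc = 36+4 = 40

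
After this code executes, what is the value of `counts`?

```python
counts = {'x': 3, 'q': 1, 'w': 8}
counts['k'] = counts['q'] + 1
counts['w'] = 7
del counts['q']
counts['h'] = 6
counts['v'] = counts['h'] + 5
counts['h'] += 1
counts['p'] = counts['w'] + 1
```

{'x': 3, 'w': 7, 'k': 2, 'h': 7, 'v': 11, 'p': 8}

counts['k'] = counts['q']+1 = 2 → {'x': 3, 'q': 1, 'w': 8, 'k': 2}
counts['w'] = 7 → {'x': 3, 'q': 1, 'w': 7, 'k': 2}
del 'q' → {'x': 3, 'w': 7, 'k': 2}
counts['h'] = 6 → {'x': 3, 'w': 7, 'k': 2, 'h': 6}
counts['v'] = counts['h']+5 = 11 → {'x': 3, 'w': 7, 'k': 2, 'h': 6, 'v': 11}
counts['h'] = 6+1 = 7 → {'x': 3, 'w': 7, 'k': 2, 'h': 7, 'v': 11}
counts['p'] = counts['w']+1 = 8 → {'x': 3, 'w': 7, 'k': 2, 'h': 7, 'v': 11, 'p': 8}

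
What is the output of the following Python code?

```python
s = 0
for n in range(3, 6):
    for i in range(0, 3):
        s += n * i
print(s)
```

n=3,i=0: s = 0+0 = 0
n=3,i=1: s = 0+3 = 3
n=3,i=2: s = 3+6 = 9
n=4,i=0: s = 9+0 = 9
n=4,i=1: s = 9+4 = 13
n=4,i=2: s = 13+8 = 21
n=5,i=0: s = 21+0 = 21
n=5,i=1: s = 21+5 = 26
n=5,i=2: s = 26+10 = 36

36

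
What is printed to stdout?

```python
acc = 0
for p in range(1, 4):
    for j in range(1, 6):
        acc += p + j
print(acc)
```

p=1,j=1: acc = 0+2 = 2
p=1,j=2: acc = 2+3 = 5
p=1,j=3: acc = 5+4 = 9
p=1,j=4: acc = 9+5 = 14
p=1,j=5: acc = 14+6 = 20
p=2,j=1: acc = 20+3 = 23
p=2,j=2: acc = 23+4 = 27
p=2,j=3: acc = 27+5 = 32
p=2,j=4: acc = 32+6 = 38
p=2,j=5: acc = 38+7 = 45
p=3,j=1: acc = 45+4 = 49
p=3,j=2: acc = 49+5 = 54
p=3,j=3: acc = 54+6 = 60
p=3,j=4: acc = 60+7 = 67
p=3,j=5: acc = 67+8 = 75

75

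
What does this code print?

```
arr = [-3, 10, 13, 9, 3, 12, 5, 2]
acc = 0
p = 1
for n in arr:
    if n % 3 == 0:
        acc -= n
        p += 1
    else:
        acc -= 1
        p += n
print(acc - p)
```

n=-3: %3==0, acc = 0-(-3) = 3; p=2
n=10: not %3==0, acc = 3-1 = 2; p=12
n=13: not %3==0, acc = 2-1 = 1; p=25
n=9: %3==0, acc = 1-9 = -8; p=26
n=3: %3==0, acc = (-8)-3 = -11; p=27
n=12: %3==0, acc = (-11)-12 = -23; p=28
n=5: not %3==0, acc = (-23)-1 = -24; p=33
n=2: not %3==0, acc = (-24)-1 = -25; p=35
acc-p = (-25)-35 = -60

-60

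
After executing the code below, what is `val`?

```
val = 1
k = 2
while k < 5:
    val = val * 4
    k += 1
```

k=2: val = 1*4 = 4
k=3: val = 4*4 = 16
k=4: val = 16*4 = 64

64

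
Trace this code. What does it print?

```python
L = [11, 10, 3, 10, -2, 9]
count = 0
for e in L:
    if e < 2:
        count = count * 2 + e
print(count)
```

-2

e=11: not <2
e=10: not <2
e=3: not <2
e=10: not <2
e=-2: <2, count = 0*2+(-2) = -2
e=9: not <2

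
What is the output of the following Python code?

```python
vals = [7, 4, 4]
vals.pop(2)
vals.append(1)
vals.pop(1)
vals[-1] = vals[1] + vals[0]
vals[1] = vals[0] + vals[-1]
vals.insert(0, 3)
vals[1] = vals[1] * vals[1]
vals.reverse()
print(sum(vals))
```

67

pop(2) removes 4 → [7, 4]
append 1 → [7, 4, 1]
pop(1) removes 4 → [7, 1]
vals[-1] = vals[1]+vals[0] = 1+7 = 8 → [7, 8]
vals[1] = vals[0]+vals[-1] = 7+8 = 15 → [7, 15]
insert 3 at 0 → [3, 7, 15]
vals[1] = vals[1]*vals[1] = 7*7 = 49 → [3, 49, 15]
reverse → [15, 49, 3]
sum = 67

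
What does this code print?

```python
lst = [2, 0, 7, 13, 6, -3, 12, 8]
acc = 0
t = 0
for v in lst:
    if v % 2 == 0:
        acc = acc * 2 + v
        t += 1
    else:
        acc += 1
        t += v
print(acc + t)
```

v=2: even, acc = 0*2+2 = 2; t=1
v=0: even, acc = 2*2+0 = 4; t=2
v=7: not even, acc = 4+1 = 5; t=9
v=13: not even, acc = 5+1 = 6; t=22
v=6: even, acc = 6*2+6 = 18; t=23
v=-3: not even, acc = 18+1 = 19; t=20
v=12: even, acc = 19*2+12 = 50; t=21
v=8: even, acc = 50*2+8 = 108; t=22
acc+t = 108+22 = 130

130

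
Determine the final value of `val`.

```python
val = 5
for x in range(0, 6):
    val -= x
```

x=0: val = 5-0 = 5
x=1: val = 5-1 = 4
x=2: val = 4-2 = 2
x=3: val = 2-3 = -1
x=4: val = (-1)-4 = -5
x=5: val = (-5)-5 = -10

-10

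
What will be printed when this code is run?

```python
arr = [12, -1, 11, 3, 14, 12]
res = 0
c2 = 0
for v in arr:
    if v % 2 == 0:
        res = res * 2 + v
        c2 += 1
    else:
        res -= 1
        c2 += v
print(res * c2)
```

v=12: even, res = 0*2+12 = 12; c2=1
v=-1: not even, res = 12-1 = 11; c2=0
v=11: not even, res = 11-1 = 10; c2=11
v=3: not even, res = 10-1 = 9; c2=14
v=14: even, res = 9*2+14 = 32; c2=15
v=12: even, res = 32*2+12 = 76; c2=16
res*c2 = 76*16 = 1216

1216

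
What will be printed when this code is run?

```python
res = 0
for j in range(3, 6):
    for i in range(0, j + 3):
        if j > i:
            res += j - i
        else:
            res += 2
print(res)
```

j=3,i=0: 3>0, res = 0+3 = 3
j=3,i=1: 3>1, res = 3+2 = 5
j=3,i=2: 3>2, res = 5+1 = 6
j=3,i=3: not 3>3, res = 6+2 = 8
j=3,i=4: not 3>4, res = 8+2 = 10
j=3,i=5: not 3>5, res = 10+2 = 12
j=4,i=0: 4>0, res = 12+4 = 16
j=4,i=1: 4>1, res = 16+3 = 19
j=4,i=2: 4>2, res = 19+2 = 21
j=4,i=3: 4>3, res = 21+1 = 22
j=4,i=4: not 4>4, res = 22+2 = 24
j=4,i=5: not 4>5, res = 24+2 = 26
j=4,i=6: not 4>6, res = 26+2 = 28
j=5,i=0: 5>0, res = 28+5 = 33
j=5,i=1: 5>1, res = 33+4 = 37
j=5,i=2: 5>2, res = 37+3 = 40
j=5,i=3: 5>3, res = 40+2 = 42
j=5,i=4: 5>4, res = 42+1 = 43
j=5,i=5: not 5>5, res = 43+2 = 45
j=5,i=6: not 5>6, res = 45+2 = 47
j=5,i=7: not 5>7, res = 47+2 = 49

49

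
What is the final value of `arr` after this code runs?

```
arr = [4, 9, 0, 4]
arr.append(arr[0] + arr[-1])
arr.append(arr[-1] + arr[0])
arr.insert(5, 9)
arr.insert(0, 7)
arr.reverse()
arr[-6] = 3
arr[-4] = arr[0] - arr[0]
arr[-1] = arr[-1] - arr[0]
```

[12, 9, 3, 4, 0, 9, 4, -5]

append arr[0]+arr[-1] = 4+4 = 8 → [4, 9, 0, 4, 8]
append arr[-1]+arr[0] = 8+4 = 12 → [4, 9, 0, 4, 8, 12]
insert 9 at 5 → [4, 9, 0, 4, 8, 9, 12]
insert 7 at 0 → [7, 4, 9, 0, 4, 8, 9, 12]
reverse → [12, 9, 8, 4, 0, 9, 4, 7]
arr[-6] = 3 → [12, 9, 3, 4, 0, 9, 4, 7]
arr[-4] = arr[0]-arr[0] = 12-12 = 0 → [12, 9, 3, 4, 0, 9, 4, 7]
arr[-1] = arr[-1]-arr[0] = 7-12 = -5 → [12, 9, 3, 4, 0, 9, 4, -5]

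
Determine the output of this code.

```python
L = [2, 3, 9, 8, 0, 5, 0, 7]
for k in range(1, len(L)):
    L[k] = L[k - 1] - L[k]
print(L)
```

[2, -1, -10, -18, -18, -23, -23, -30]

k=1: L[1] = 2-3 = -1 → [2, -1, 9, 8, 0, 5, 0, 7]
k=2: L[2] = (-1)-9 = -10 → [2, -1, -10, 8, 0, 5, 0, 7]
k=3: L[3] = (-10)-8 = -18 → [2, -1, -10, -18, 0, 5, 0, 7]
k=4: L[4] = (-18)-0 = -18 → [2, -1, -10, -18, -18, 5, 0, 7]
k=5: L[5] = (-18)-5 = -23 → [2, -1, -10, -18, -18, -23, 0, 7]
k=6: L[6] = (-23)-0 = -23 → [2, -1, -10, -18, -18, -23, -23, 7]
k=7: L[7] = (-23)-7 = -30 → [2, -1, -10, -18, -18, -23, -23, -30]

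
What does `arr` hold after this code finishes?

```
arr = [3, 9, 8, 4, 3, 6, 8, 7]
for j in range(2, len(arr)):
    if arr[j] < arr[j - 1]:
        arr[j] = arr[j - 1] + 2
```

j=2: 8<9, arr[2] = 9+2 = 11 → [3, 9, 11, 4, 3, 6, 8, 7]
j=3: 4<11, arr[3] = 11+2 = 13 → [3, 9, 11, 13, 3, 6, 8, 7]
j=4: 3<13, arr[4] = 13+2 = 15 → [3, 9, 11, 13, 15, 6, 8, 7]
j=5: 6<15, arr[5] = 15+2 = 17 → [3, 9, 11, 13, 15, 17, 8, 7]
j=6: 8<17, arr[6] = 17+2 = 19 → [3, 9, 11, 13, 15, 17, 19, 7]
j=7: 7<19, arr[7] = 19+2 = 21 → [3, 9, 11, 13, 15, 17, 19, 21]

[3, 9, 11, 13, 15, 17, 19, 21]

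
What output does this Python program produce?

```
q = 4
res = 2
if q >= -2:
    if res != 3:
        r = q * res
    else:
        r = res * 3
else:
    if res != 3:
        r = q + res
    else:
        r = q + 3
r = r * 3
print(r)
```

q=4, res=2
q >= -2 is True; res != 3 is True
→ r = q * res = 8
r = 8*3 = 24

24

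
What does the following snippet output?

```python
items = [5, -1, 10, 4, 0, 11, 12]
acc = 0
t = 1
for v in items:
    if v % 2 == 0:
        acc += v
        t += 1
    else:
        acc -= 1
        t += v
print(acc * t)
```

460

v=5: not even, acc = 0-1 = -1; t=6
v=-1: not even, acc = (-1)-1 = -2; t=5
v=10: even, acc = (-2)+10 = 8; t=6
v=4: even, acc = 8+4 = 12; t=7
v=0: even, acc = 12+0 = 12; t=8
v=11: not even, acc = 12-1 = 11; t=19
v=12: even, acc = 11+12 = 23; t=20
acc*t = 23*20 = 460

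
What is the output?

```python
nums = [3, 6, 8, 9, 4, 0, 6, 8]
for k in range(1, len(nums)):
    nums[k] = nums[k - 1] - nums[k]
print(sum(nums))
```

k=1: nums[1] = 3-6 = -3 → [3, -3, 8, 9, 4, 0, 6, 8]
k=2: nums[2] = (-3)-8 = -11 → [3, -3, -11, 9, 4, 0, 6, 8]
k=3: nums[3] = (-11)-9 = -20 → [3, -3, -11, -20, 4, 0, 6, 8]
k=4: nums[4] = (-20)-4 = -24 → [3, -3, -11, -20, -24, 0, 6, 8]
k=5: nums[5] = (-24)-0 = -24 → [3, -3, -11, -20, -24, -24, 6, 8]
k=6: nums[6] = (-24)-6 = -30 → [3, -3, -11, -20, -24, -24, -30, 8]
k=7: nums[7] = (-30)-8 = -38 → [3, -3, -11, -20, -24, -24, -30, -38]
sum = -147

-147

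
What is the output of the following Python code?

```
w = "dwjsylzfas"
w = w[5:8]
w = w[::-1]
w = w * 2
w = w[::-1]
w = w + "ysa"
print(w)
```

lzflzfysa

slice [5:8] → 'lzf'
reverse → 'fzl'
repeat ×2 → 'fzlfzl'
reverse → 'lzflzf'
+ 'ysa' → 'lzflzfysa'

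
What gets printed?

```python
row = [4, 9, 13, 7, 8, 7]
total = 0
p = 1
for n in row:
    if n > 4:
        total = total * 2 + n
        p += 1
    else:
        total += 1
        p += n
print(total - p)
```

321

n=4: not >4, total = 0+1 = 1; p=5
n=9: >4, total = 1*2+9 = 11; p=6
n=13: >4, total = 11*2+13 = 35; p=7
n=7: >4, total = 35*2+7 = 77; p=8
n=8: >4, total = 77*2+8 = 162; p=9
n=7: >4, total = 162*2+7 = 331; p=10
total-p = 331-10 = 321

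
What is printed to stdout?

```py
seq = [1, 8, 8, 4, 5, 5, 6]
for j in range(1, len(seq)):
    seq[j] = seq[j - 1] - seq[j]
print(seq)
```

[1, -7, -15, -19, -24, -29, -35]

j=1: seq[1] = 1-8 = -7 → [1, -7, 8, 4, 5, 5, 6]
j=2: seq[2] = (-7)-8 = -15 → [1, -7, -15, 4, 5, 5, 6]
j=3: seq[3] = (-15)-4 = -19 → [1, -7, -15, -19, 5, 5, 6]
j=4: seq[4] = (-19)-5 = -24 → [1, -7, -15, -19, -24, 5, 6]
j=5: seq[5] = (-24)-5 = -29 → [1, -7, -15, -19, -24, -29, 6]
j=6: seq[6] = (-29)-6 = -35 → [1, -7, -15, -19, -24, -29, -35]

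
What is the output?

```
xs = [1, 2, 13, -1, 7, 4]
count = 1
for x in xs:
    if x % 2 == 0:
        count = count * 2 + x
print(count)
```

x=1: not even
x=2: even, count = 1*2+2 = 4
x=13: not even
x=-1: not even
x=7: not even
x=4: even, count = 4*2+4 = 12

12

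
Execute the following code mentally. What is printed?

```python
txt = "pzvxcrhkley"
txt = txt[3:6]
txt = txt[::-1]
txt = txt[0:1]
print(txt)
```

r

slice [3:6] → 'xcr'
reverse → 'rcx'
slice [0:1] → 'r'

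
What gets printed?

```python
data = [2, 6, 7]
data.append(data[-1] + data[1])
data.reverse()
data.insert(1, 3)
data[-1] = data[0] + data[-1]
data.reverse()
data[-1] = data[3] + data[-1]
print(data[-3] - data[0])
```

append data[-1]+data[1] = 7+6 = 13 → [2, 6, 7, 13]
reverse → [13, 7, 6, 2]
insert 3 at 1 → [13, 3, 7, 6, 2]
data[-1] = data[0]+data[-1] = 13+2 = 15 → [13, 3, 7, 6, 15]
reverse → [15, 6, 7, 3, 13]
data[-1] = data[3]+data[-1] = 3+13 = 16 → [15, 6, 7, 3, 16]
data[-3]-data[0] = 7-15 = -8

-8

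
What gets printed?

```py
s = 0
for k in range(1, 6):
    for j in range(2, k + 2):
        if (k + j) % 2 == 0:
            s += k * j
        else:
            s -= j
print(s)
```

46

k=1,j=2: odd sum, s = 0-2 = -2
k=2,j=2: even sum, s = (-2)+4 = 2
k=2,j=3: odd sum, s = 2-3 = -1
k=3,j=2: odd sum, s = (-1)-2 = -3
k=3,j=3: even sum, s = (-3)+9 = 6
k=3,j=4: odd sum, s = 6-4 = 2
k=4,j=2: even sum, s = 2+8 = 10
k=4,j=3: odd sum, s = 10-3 = 7
k=4,j=4: even sum, s = 7+16 = 23
k=4,j=5: odd sum, s = 23-5 = 18
k=5,j=2: odd sum, s = 18-2 = 16
k=5,j=3: even sum, s = 16+15 = 31
k=5,j=4: odd sum, s = 31-4 = 27
k=5,j=5: even sum, s = 27+25 = 52
k=5,j=6: odd sum, s = 52-6 = 46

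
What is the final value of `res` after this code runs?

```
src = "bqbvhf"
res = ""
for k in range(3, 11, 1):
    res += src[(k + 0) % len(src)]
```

k=3: add src[3]='v' → 'v'
k=4: add src[4]='h' → 'vh'
k=5: add src[5]='f' → 'vhf'
k=6: add src[0]='b' → 'vhfb'
k=7: add src[1]='q' → 'vhfbq'
k=8: add src[2]='b' → 'vhfbqb'
k=9: add src[3]='v' → 'vhfbqbv'
k=10: add src[4]='h' → 'vhfbqbvh'

'vhfbqbvh'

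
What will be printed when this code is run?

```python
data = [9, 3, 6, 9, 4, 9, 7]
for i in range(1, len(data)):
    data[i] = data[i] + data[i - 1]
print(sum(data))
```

i=1: data[1] = 3+9 = 12 → [9, 12, 6, 9, 4, 9, 7]
i=2: data[2] = 6+12 = 18 → [9, 12, 18, 9, 4, 9, 7]
i=3: data[3] = 9+18 = 27 → [9, 12, 18, 27, 4, 9, 7]
i=4: data[4] = 4+27 = 31 → [9, 12, 18, 27, 31, 9, 7]
i=5: data[5] = 9+31 = 40 → [9, 12, 18, 27, 31, 40, 7]
i=6: data[6] = 7+40 = 47 → [9, 12, 18, 27, 31, 40, 47]
sum = 184

184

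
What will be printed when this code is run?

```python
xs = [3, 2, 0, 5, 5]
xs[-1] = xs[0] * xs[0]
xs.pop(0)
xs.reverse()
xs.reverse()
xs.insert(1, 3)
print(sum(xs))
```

19

xs[-1] = xs[0]*xs[0] = 3*3 = 9 → [3, 2, 0, 5, 9]
pop(0) removes 3 → [2, 0, 5, 9]
reverse → [9, 5, 0, 2]
reverse → [2, 0, 5, 9]
insert 3 at 1 → [2, 3, 0, 5, 9]
sum = 19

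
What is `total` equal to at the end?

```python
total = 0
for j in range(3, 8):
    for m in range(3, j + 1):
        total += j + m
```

150

j=3,m=3: total = 0+6 = 6
j=4,m=3: total = 6+7 = 13
j=4,m=4: total = 13+8 = 21
j=5,m=3: total = 21+8 = 29
j=5,m=4: total = 29+9 = 38
j=5,m=5: total = 38+10 = 48
j=6,m=3: total = 48+9 = 57
j=6,m=4: total = 57+10 = 67
j=6,m=5: total = 67+11 = 78
j=6,m=6: total = 78+12 = 90
j=7,m=3: total = 90+10 = 100
j=7,m=4: total = 100+11 = 111
j=7,m=5: total = 111+12 = 123
j=7,m=6: total = 123+13 = 136
j=7,m=7: total = 136+14 = 150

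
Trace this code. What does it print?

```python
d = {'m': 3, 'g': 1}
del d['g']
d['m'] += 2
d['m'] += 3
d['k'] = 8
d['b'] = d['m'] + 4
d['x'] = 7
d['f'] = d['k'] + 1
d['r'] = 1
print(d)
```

del 'g' → {'m': 3}
d['m'] = 3+2 = 5 → {'m': 5}
d['m'] = 5+3 = 8 → {'m': 8}
d['k'] = 8 → {'m': 8, 'k': 8}
d['b'] = d['m']+4 = 12 → {'m': 8, 'k': 8, 'b': 12}
d['x'] = 7 → {'m': 8, 'k': 8, 'b': 12, 'x': 7}
d['f'] = d['k']+1 = 9 → {'m': 8, 'k': 8, 'b': 12, 'x': 7, 'f': 9}
d['r'] = 1 → {'m': 8, 'k': 8, 'b': 12, 'x': 7, 'f': 9, 'r': 1}

{'m': 8, 'k': 8, 'b': 12, 'x': 7, 'f': 9, 'r': 1}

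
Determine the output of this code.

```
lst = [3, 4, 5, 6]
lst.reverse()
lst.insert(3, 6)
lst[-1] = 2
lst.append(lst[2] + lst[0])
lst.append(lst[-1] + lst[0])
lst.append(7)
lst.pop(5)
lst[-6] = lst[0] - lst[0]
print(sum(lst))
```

41

reverse → [6, 5, 4, 3]
insert 6 at 3 → [6, 5, 4, 6, 3]
lst[-1] = 2 → [6, 5, 4, 6, 2]
append lst[2]+lst[0] = 4+6 = 10 → [6, 5, 4, 6, 2, 10]
append lst[-1]+lst[0] = 10+6 = 16 → [6, 5, 4, 6, 2, 10, 16]
append 7 → [6, 5, 4, 6, 2, 10, 16, 7]
pop(5) removes 10 → [6, 5, 4, 6, 2, 16, 7]
lst[-6] = lst[0]-lst[0] = 6-6 = 0 → [6, 0, 4, 6, 2, 16, 7]
sum = 41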